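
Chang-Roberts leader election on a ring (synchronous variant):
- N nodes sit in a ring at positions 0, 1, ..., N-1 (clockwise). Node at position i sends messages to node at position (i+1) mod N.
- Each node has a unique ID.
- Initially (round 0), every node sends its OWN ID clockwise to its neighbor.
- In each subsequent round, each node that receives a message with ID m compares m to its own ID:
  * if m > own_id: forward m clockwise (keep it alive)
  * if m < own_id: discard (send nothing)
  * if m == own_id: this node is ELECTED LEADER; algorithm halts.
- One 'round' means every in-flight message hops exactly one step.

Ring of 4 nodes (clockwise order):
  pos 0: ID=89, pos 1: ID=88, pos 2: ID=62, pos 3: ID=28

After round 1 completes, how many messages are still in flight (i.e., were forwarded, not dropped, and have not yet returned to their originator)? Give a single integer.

Round 1: pos1(id88) recv 89: fwd; pos2(id62) recv 88: fwd; pos3(id28) recv 62: fwd; pos0(id89) recv 28: drop
After round 1: 3 messages still in flight

Answer: 3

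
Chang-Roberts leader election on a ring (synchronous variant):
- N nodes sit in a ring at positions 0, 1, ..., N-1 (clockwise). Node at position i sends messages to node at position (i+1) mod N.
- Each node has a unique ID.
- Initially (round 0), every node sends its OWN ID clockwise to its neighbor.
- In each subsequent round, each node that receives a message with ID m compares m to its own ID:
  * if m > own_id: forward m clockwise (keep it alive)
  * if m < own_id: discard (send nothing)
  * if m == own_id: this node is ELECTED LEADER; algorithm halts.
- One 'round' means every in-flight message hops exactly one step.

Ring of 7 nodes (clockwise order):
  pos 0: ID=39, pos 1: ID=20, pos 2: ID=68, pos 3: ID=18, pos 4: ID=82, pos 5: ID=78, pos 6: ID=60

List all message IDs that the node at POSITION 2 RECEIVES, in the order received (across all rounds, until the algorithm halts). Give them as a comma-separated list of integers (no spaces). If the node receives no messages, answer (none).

Round 1: pos1(id20) recv 39: fwd; pos2(id68) recv 20: drop; pos3(id18) recv 68: fwd; pos4(id82) recv 18: drop; pos5(id78) recv 82: fwd; pos6(id60) recv 78: fwd; pos0(id39) recv 60: fwd
Round 2: pos2(id68) recv 39: drop; pos4(id82) recv 68: drop; pos6(id60) recv 82: fwd; pos0(id39) recv 78: fwd; pos1(id20) recv 60: fwd
Round 3: pos0(id39) recv 82: fwd; pos1(id20) recv 78: fwd; pos2(id68) recv 60: drop
Round 4: pos1(id20) recv 82: fwd; pos2(id68) recv 78: fwd
Round 5: pos2(id68) recv 82: fwd; pos3(id18) recv 78: fwd
Round 6: pos3(id18) recv 82: fwd; pos4(id82) recv 78: drop
Round 7: pos4(id82) recv 82: ELECTED

Answer: 20,39,60,78,82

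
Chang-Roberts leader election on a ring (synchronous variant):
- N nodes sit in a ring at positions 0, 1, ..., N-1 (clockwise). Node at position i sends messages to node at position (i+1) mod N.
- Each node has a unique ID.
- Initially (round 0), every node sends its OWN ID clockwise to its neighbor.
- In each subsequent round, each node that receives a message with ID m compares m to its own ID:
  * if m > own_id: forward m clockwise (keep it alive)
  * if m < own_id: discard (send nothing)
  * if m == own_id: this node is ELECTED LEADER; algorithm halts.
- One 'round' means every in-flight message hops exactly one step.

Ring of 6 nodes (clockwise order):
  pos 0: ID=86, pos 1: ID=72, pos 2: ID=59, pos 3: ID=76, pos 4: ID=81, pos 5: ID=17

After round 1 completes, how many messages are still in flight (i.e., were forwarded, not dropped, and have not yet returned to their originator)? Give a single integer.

Answer: 3

Derivation:
Round 1: pos1(id72) recv 86: fwd; pos2(id59) recv 72: fwd; pos3(id76) recv 59: drop; pos4(id81) recv 76: drop; pos5(id17) recv 81: fwd; pos0(id86) recv 17: drop
After round 1: 3 messages still in flight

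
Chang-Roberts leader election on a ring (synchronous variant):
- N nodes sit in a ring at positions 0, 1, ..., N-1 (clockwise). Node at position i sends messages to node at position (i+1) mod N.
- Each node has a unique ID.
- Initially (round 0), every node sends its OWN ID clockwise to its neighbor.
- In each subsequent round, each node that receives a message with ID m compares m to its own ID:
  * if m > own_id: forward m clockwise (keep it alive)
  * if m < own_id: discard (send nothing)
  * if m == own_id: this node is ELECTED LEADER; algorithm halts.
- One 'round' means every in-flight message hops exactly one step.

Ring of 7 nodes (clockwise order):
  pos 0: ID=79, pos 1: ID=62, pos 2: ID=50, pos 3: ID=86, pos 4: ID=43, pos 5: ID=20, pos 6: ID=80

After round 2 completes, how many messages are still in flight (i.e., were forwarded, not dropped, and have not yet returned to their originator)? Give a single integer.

Answer: 3

Derivation:
Round 1: pos1(id62) recv 79: fwd; pos2(id50) recv 62: fwd; pos3(id86) recv 50: drop; pos4(id43) recv 86: fwd; pos5(id20) recv 43: fwd; pos6(id80) recv 20: drop; pos0(id79) recv 80: fwd
Round 2: pos2(id50) recv 79: fwd; pos3(id86) recv 62: drop; pos5(id20) recv 86: fwd; pos6(id80) recv 43: drop; pos1(id62) recv 80: fwd
After round 2: 3 messages still in flight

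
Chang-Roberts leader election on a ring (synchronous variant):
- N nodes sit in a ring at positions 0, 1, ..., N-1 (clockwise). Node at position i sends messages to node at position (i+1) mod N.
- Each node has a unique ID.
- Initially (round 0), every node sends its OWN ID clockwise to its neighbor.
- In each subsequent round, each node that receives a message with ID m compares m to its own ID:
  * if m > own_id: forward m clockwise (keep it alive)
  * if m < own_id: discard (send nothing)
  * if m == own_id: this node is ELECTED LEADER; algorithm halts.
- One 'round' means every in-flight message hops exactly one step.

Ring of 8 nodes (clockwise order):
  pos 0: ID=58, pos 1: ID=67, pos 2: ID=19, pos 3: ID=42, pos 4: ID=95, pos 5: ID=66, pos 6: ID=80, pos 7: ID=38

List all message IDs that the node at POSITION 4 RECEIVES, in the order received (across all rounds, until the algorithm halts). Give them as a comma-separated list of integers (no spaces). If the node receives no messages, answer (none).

Round 1: pos1(id67) recv 58: drop; pos2(id19) recv 67: fwd; pos3(id42) recv 19: drop; pos4(id95) recv 42: drop; pos5(id66) recv 95: fwd; pos6(id80) recv 66: drop; pos7(id38) recv 80: fwd; pos0(id58) recv 38: drop
Round 2: pos3(id42) recv 67: fwd; pos6(id80) recv 95: fwd; pos0(id58) recv 80: fwd
Round 3: pos4(id95) recv 67: drop; pos7(id38) recv 95: fwd; pos1(id67) recv 80: fwd
Round 4: pos0(id58) recv 95: fwd; pos2(id19) recv 80: fwd
Round 5: pos1(id67) recv 95: fwd; pos3(id42) recv 80: fwd
Round 6: pos2(id19) recv 95: fwd; pos4(id95) recv 80: drop
Round 7: pos3(id42) recv 95: fwd
Round 8: pos4(id95) recv 95: ELECTED

Answer: 42,67,80,95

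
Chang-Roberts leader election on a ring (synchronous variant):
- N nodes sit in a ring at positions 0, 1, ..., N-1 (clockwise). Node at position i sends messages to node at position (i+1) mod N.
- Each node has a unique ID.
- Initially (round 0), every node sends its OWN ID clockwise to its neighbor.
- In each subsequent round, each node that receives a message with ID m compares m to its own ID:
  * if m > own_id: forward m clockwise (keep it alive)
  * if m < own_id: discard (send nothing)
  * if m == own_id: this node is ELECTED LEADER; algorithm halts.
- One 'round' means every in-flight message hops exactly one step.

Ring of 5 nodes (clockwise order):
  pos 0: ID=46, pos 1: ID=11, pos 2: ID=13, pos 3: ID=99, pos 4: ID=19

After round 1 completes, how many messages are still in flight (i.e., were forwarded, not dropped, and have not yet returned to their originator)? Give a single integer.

Round 1: pos1(id11) recv 46: fwd; pos2(id13) recv 11: drop; pos3(id99) recv 13: drop; pos4(id19) recv 99: fwd; pos0(id46) recv 19: drop
After round 1: 2 messages still in flight

Answer: 2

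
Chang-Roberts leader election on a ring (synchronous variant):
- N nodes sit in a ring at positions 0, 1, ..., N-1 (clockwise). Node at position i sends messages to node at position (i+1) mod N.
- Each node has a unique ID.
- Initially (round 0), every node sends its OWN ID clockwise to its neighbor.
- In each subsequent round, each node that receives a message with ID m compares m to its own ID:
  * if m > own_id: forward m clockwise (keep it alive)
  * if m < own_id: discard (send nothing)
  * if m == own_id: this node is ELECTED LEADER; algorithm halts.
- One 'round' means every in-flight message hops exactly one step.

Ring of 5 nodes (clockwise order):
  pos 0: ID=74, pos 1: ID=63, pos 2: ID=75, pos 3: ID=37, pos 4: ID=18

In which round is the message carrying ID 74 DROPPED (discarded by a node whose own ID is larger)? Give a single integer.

Round 1: pos1(id63) recv 74: fwd; pos2(id75) recv 63: drop; pos3(id37) recv 75: fwd; pos4(id18) recv 37: fwd; pos0(id74) recv 18: drop
Round 2: pos2(id75) recv 74: drop; pos4(id18) recv 75: fwd; pos0(id74) recv 37: drop
Round 3: pos0(id74) recv 75: fwd
Round 4: pos1(id63) recv 75: fwd
Round 5: pos2(id75) recv 75: ELECTED
Message ID 74 originates at pos 0; dropped at pos 2 in round 2

Answer: 2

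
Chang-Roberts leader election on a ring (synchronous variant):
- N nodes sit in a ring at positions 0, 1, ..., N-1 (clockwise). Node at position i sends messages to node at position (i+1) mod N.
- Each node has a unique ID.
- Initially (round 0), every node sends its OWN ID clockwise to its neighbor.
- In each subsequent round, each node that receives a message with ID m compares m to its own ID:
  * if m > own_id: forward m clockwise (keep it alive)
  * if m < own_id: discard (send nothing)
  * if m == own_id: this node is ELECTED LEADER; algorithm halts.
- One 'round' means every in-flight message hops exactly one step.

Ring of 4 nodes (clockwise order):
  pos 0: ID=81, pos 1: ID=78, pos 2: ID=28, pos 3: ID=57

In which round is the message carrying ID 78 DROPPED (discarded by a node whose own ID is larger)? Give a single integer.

Round 1: pos1(id78) recv 81: fwd; pos2(id28) recv 78: fwd; pos3(id57) recv 28: drop; pos0(id81) recv 57: drop
Round 2: pos2(id28) recv 81: fwd; pos3(id57) recv 78: fwd
Round 3: pos3(id57) recv 81: fwd; pos0(id81) recv 78: drop
Round 4: pos0(id81) recv 81: ELECTED
Message ID 78 originates at pos 1; dropped at pos 0 in round 3

Answer: 3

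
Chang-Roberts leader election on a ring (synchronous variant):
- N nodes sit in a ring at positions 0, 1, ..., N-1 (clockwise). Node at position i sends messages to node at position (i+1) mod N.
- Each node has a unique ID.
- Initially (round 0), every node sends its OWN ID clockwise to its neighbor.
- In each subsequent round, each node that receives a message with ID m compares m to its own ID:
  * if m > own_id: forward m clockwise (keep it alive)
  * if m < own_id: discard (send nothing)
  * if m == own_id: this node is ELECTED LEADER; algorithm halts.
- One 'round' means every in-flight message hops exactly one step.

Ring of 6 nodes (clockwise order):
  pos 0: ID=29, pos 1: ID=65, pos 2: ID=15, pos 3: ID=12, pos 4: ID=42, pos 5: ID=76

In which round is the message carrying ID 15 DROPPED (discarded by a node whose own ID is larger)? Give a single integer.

Answer: 2

Derivation:
Round 1: pos1(id65) recv 29: drop; pos2(id15) recv 65: fwd; pos3(id12) recv 15: fwd; pos4(id42) recv 12: drop; pos5(id76) recv 42: drop; pos0(id29) recv 76: fwd
Round 2: pos3(id12) recv 65: fwd; pos4(id42) recv 15: drop; pos1(id65) recv 76: fwd
Round 3: pos4(id42) recv 65: fwd; pos2(id15) recv 76: fwd
Round 4: pos5(id76) recv 65: drop; pos3(id12) recv 76: fwd
Round 5: pos4(id42) recv 76: fwd
Round 6: pos5(id76) recv 76: ELECTED
Message ID 15 originates at pos 2; dropped at pos 4 in round 2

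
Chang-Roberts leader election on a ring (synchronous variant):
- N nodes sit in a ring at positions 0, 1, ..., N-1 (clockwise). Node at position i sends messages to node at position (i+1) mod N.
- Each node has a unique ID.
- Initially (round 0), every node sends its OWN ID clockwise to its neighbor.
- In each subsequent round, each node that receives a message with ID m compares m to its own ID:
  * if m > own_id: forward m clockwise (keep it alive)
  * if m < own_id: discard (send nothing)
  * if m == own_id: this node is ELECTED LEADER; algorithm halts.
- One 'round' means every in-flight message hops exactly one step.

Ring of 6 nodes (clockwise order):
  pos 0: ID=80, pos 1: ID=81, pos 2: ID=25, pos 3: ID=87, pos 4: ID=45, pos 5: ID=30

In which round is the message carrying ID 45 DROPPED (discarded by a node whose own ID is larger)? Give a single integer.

Round 1: pos1(id81) recv 80: drop; pos2(id25) recv 81: fwd; pos3(id87) recv 25: drop; pos4(id45) recv 87: fwd; pos5(id30) recv 45: fwd; pos0(id80) recv 30: drop
Round 2: pos3(id87) recv 81: drop; pos5(id30) recv 87: fwd; pos0(id80) recv 45: drop
Round 3: pos0(id80) recv 87: fwd
Round 4: pos1(id81) recv 87: fwd
Round 5: pos2(id25) recv 87: fwd
Round 6: pos3(id87) recv 87: ELECTED
Message ID 45 originates at pos 4; dropped at pos 0 in round 2

Answer: 2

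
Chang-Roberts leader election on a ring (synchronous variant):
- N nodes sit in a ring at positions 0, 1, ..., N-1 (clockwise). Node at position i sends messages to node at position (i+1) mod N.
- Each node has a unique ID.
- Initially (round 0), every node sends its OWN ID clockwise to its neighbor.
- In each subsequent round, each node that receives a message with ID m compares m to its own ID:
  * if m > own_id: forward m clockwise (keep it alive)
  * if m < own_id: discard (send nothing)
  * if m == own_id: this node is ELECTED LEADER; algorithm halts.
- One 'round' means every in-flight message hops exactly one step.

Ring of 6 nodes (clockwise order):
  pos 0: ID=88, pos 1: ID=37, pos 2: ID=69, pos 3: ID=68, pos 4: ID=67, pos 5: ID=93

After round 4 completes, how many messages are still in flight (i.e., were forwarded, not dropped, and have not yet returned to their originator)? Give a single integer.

Round 1: pos1(id37) recv 88: fwd; pos2(id69) recv 37: drop; pos3(id68) recv 69: fwd; pos4(id67) recv 68: fwd; pos5(id93) recv 67: drop; pos0(id88) recv 93: fwd
Round 2: pos2(id69) recv 88: fwd; pos4(id67) recv 69: fwd; pos5(id93) recv 68: drop; pos1(id37) recv 93: fwd
Round 3: pos3(id68) recv 88: fwd; pos5(id93) recv 69: drop; pos2(id69) recv 93: fwd
Round 4: pos4(id67) recv 88: fwd; pos3(id68) recv 93: fwd
After round 4: 2 messages still in flight

Answer: 2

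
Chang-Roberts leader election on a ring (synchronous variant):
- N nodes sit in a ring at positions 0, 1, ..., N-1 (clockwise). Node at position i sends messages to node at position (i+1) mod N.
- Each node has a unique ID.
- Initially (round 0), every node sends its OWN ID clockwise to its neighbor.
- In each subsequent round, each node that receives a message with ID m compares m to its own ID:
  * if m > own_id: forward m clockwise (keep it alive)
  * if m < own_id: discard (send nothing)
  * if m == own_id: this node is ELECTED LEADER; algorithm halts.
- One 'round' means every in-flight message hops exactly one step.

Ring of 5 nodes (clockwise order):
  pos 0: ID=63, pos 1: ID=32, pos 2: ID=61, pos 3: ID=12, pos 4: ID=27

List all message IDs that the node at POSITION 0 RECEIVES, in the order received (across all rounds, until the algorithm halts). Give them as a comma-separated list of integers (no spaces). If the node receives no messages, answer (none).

Round 1: pos1(id32) recv 63: fwd; pos2(id61) recv 32: drop; pos3(id12) recv 61: fwd; pos4(id27) recv 12: drop; pos0(id63) recv 27: drop
Round 2: pos2(id61) recv 63: fwd; pos4(id27) recv 61: fwd
Round 3: pos3(id12) recv 63: fwd; pos0(id63) recv 61: drop
Round 4: pos4(id27) recv 63: fwd
Round 5: pos0(id63) recv 63: ELECTED

Answer: 27,61,63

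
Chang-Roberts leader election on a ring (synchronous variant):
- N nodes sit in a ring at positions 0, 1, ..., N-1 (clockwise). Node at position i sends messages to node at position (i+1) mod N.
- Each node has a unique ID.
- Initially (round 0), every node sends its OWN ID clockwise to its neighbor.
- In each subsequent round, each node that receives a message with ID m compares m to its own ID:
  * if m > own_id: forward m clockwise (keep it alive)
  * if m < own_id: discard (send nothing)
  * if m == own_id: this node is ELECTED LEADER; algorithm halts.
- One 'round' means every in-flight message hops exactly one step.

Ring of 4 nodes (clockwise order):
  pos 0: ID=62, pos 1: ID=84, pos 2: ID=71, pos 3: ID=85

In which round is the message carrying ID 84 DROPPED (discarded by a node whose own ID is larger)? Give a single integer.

Answer: 2

Derivation:
Round 1: pos1(id84) recv 62: drop; pos2(id71) recv 84: fwd; pos3(id85) recv 71: drop; pos0(id62) recv 85: fwd
Round 2: pos3(id85) recv 84: drop; pos1(id84) recv 85: fwd
Round 3: pos2(id71) recv 85: fwd
Round 4: pos3(id85) recv 85: ELECTED
Message ID 84 originates at pos 1; dropped at pos 3 in round 2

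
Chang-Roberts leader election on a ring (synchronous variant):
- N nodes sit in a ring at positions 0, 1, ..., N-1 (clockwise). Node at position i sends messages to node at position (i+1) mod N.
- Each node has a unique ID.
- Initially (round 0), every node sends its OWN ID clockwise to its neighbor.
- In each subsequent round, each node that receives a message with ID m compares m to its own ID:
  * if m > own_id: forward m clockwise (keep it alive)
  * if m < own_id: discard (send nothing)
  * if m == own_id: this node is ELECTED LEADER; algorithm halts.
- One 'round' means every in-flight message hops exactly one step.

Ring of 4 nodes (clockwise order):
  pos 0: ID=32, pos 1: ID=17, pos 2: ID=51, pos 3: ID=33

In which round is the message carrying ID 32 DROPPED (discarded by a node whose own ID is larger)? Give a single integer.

Round 1: pos1(id17) recv 32: fwd; pos2(id51) recv 17: drop; pos3(id33) recv 51: fwd; pos0(id32) recv 33: fwd
Round 2: pos2(id51) recv 32: drop; pos0(id32) recv 51: fwd; pos1(id17) recv 33: fwd
Round 3: pos1(id17) recv 51: fwd; pos2(id51) recv 33: drop
Round 4: pos2(id51) recv 51: ELECTED
Message ID 32 originates at pos 0; dropped at pos 2 in round 2

Answer: 2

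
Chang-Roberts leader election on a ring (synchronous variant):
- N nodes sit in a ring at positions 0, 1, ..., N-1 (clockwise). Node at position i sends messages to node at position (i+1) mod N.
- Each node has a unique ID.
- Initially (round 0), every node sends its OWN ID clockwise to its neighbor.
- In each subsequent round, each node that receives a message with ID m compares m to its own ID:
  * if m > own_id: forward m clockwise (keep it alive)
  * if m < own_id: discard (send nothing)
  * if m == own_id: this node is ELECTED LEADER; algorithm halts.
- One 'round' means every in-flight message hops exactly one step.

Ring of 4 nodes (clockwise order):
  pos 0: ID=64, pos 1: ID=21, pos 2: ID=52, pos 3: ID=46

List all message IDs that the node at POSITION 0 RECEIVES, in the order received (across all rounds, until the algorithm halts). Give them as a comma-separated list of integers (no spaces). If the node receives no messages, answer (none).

Answer: 46,52,64

Derivation:
Round 1: pos1(id21) recv 64: fwd; pos2(id52) recv 21: drop; pos3(id46) recv 52: fwd; pos0(id64) recv 46: drop
Round 2: pos2(id52) recv 64: fwd; pos0(id64) recv 52: drop
Round 3: pos3(id46) recv 64: fwd
Round 4: pos0(id64) recv 64: ELECTED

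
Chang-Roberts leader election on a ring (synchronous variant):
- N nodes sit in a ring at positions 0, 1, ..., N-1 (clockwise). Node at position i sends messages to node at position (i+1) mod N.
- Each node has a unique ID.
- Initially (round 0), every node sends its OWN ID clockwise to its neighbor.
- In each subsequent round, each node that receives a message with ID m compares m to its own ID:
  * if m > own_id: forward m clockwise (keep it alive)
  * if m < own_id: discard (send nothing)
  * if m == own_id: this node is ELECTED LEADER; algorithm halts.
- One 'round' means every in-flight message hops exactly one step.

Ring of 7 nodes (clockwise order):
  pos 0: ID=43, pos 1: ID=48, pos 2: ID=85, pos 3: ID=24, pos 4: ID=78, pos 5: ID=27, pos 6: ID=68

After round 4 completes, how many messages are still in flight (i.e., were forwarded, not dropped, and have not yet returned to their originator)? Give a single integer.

Answer: 2

Derivation:
Round 1: pos1(id48) recv 43: drop; pos2(id85) recv 48: drop; pos3(id24) recv 85: fwd; pos4(id78) recv 24: drop; pos5(id27) recv 78: fwd; pos6(id68) recv 27: drop; pos0(id43) recv 68: fwd
Round 2: pos4(id78) recv 85: fwd; pos6(id68) recv 78: fwd; pos1(id48) recv 68: fwd
Round 3: pos5(id27) recv 85: fwd; pos0(id43) recv 78: fwd; pos2(id85) recv 68: drop
Round 4: pos6(id68) recv 85: fwd; pos1(id48) recv 78: fwd
After round 4: 2 messages still in flight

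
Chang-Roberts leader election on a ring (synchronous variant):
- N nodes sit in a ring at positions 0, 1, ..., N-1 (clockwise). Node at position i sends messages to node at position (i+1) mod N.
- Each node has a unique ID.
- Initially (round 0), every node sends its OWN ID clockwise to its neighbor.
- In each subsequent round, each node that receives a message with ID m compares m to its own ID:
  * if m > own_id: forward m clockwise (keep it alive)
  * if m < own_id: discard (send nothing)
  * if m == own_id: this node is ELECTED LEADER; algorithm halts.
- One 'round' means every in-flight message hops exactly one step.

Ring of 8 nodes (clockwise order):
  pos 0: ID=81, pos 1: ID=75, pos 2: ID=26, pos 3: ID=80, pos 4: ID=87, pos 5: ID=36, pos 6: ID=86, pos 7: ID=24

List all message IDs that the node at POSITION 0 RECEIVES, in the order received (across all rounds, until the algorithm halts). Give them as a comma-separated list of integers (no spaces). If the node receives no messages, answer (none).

Round 1: pos1(id75) recv 81: fwd; pos2(id26) recv 75: fwd; pos3(id80) recv 26: drop; pos4(id87) recv 80: drop; pos5(id36) recv 87: fwd; pos6(id86) recv 36: drop; pos7(id24) recv 86: fwd; pos0(id81) recv 24: drop
Round 2: pos2(id26) recv 81: fwd; pos3(id80) recv 75: drop; pos6(id86) recv 87: fwd; pos0(id81) recv 86: fwd
Round 3: pos3(id80) recv 81: fwd; pos7(id24) recv 87: fwd; pos1(id75) recv 86: fwd
Round 4: pos4(id87) recv 81: drop; pos0(id81) recv 87: fwd; pos2(id26) recv 86: fwd
Round 5: pos1(id75) recv 87: fwd; pos3(id80) recv 86: fwd
Round 6: pos2(id26) recv 87: fwd; pos4(id87) recv 86: drop
Round 7: pos3(id80) recv 87: fwd
Round 8: pos4(id87) recv 87: ELECTED

Answer: 24,86,87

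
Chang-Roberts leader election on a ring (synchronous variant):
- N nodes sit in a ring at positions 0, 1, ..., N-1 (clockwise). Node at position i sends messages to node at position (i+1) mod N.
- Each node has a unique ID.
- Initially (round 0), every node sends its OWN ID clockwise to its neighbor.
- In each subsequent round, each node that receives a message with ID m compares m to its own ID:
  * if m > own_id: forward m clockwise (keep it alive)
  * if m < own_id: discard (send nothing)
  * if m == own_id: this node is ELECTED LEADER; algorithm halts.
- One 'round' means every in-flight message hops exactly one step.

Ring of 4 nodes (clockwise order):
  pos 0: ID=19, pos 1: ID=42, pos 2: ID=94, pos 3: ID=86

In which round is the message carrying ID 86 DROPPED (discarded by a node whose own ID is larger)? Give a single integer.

Round 1: pos1(id42) recv 19: drop; pos2(id94) recv 42: drop; pos3(id86) recv 94: fwd; pos0(id19) recv 86: fwd
Round 2: pos0(id19) recv 94: fwd; pos1(id42) recv 86: fwd
Round 3: pos1(id42) recv 94: fwd; pos2(id94) recv 86: drop
Round 4: pos2(id94) recv 94: ELECTED
Message ID 86 originates at pos 3; dropped at pos 2 in round 3

Answer: 3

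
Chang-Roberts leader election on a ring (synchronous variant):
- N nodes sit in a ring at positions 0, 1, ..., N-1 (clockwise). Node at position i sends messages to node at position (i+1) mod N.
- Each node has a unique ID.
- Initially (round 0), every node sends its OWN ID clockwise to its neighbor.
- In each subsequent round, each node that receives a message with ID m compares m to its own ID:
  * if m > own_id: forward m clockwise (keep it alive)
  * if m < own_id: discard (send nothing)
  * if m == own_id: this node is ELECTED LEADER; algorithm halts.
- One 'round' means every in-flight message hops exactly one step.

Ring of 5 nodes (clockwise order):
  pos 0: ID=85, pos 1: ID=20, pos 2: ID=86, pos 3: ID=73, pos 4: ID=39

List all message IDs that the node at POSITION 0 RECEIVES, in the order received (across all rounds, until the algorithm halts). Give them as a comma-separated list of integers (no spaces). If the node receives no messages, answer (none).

Answer: 39,73,86

Derivation:
Round 1: pos1(id20) recv 85: fwd; pos2(id86) recv 20: drop; pos3(id73) recv 86: fwd; pos4(id39) recv 73: fwd; pos0(id85) recv 39: drop
Round 2: pos2(id86) recv 85: drop; pos4(id39) recv 86: fwd; pos0(id85) recv 73: drop
Round 3: pos0(id85) recv 86: fwd
Round 4: pos1(id20) recv 86: fwd
Round 5: pos2(id86) recv 86: ELECTED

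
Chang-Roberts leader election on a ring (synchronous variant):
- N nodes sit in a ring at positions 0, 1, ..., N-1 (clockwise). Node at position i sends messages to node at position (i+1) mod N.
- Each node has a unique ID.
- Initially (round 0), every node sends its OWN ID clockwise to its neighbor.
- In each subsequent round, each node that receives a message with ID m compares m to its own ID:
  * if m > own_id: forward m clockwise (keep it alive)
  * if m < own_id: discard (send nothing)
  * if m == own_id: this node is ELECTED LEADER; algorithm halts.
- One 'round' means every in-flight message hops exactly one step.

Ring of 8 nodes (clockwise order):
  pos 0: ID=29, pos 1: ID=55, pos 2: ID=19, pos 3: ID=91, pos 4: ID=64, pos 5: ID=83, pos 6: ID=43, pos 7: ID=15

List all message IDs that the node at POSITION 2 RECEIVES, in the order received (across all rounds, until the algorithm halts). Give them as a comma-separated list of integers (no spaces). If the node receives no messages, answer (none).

Round 1: pos1(id55) recv 29: drop; pos2(id19) recv 55: fwd; pos3(id91) recv 19: drop; pos4(id64) recv 91: fwd; pos5(id83) recv 64: drop; pos6(id43) recv 83: fwd; pos7(id15) recv 43: fwd; pos0(id29) recv 15: drop
Round 2: pos3(id91) recv 55: drop; pos5(id83) recv 91: fwd; pos7(id15) recv 83: fwd; pos0(id29) recv 43: fwd
Round 3: pos6(id43) recv 91: fwd; pos0(id29) recv 83: fwd; pos1(id55) recv 43: drop
Round 4: pos7(id15) recv 91: fwd; pos1(id55) recv 83: fwd
Round 5: pos0(id29) recv 91: fwd; pos2(id19) recv 83: fwd
Round 6: pos1(id55) recv 91: fwd; pos3(id91) recv 83: drop
Round 7: pos2(id19) recv 91: fwd
Round 8: pos3(id91) recv 91: ELECTED

Answer: 55,83,91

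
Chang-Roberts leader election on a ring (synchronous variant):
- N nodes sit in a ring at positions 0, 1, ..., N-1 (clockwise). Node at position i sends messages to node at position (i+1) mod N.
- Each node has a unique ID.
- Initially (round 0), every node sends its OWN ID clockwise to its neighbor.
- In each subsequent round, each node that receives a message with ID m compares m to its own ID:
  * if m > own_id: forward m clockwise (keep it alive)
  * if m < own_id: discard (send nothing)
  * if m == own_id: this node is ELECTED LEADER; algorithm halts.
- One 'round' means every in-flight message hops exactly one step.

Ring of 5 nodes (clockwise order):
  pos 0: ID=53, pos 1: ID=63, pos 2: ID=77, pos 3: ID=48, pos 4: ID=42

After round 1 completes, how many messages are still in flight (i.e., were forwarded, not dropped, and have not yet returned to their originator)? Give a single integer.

Round 1: pos1(id63) recv 53: drop; pos2(id77) recv 63: drop; pos3(id48) recv 77: fwd; pos4(id42) recv 48: fwd; pos0(id53) recv 42: drop
After round 1: 2 messages still in flight

Answer: 2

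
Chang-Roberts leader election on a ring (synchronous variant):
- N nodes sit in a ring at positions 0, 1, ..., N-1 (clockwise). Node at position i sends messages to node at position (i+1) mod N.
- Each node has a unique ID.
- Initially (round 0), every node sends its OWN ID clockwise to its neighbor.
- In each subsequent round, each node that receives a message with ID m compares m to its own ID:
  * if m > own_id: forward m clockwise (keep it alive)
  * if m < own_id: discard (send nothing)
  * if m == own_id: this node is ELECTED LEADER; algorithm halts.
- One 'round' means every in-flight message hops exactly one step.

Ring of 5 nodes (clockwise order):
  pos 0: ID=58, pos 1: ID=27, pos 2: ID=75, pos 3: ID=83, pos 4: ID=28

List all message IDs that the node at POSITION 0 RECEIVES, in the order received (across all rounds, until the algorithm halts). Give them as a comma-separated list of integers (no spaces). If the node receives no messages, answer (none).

Answer: 28,83

Derivation:
Round 1: pos1(id27) recv 58: fwd; pos2(id75) recv 27: drop; pos3(id83) recv 75: drop; pos4(id28) recv 83: fwd; pos0(id58) recv 28: drop
Round 2: pos2(id75) recv 58: drop; pos0(id58) recv 83: fwd
Round 3: pos1(id27) recv 83: fwd
Round 4: pos2(id75) recv 83: fwd
Round 5: pos3(id83) recv 83: ELECTED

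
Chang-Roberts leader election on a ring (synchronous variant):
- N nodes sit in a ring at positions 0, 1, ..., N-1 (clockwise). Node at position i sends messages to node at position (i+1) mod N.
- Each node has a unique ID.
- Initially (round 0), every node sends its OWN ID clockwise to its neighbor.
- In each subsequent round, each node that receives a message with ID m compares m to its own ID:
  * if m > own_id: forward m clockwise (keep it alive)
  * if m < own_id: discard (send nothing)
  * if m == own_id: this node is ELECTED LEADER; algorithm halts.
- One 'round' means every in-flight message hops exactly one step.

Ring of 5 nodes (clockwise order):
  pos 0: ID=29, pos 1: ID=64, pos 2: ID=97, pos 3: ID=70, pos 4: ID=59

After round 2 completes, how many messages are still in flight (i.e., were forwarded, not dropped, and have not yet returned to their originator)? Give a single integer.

Answer: 2

Derivation:
Round 1: pos1(id64) recv 29: drop; pos2(id97) recv 64: drop; pos3(id70) recv 97: fwd; pos4(id59) recv 70: fwd; pos0(id29) recv 59: fwd
Round 2: pos4(id59) recv 97: fwd; pos0(id29) recv 70: fwd; pos1(id64) recv 59: drop
After round 2: 2 messages still in flight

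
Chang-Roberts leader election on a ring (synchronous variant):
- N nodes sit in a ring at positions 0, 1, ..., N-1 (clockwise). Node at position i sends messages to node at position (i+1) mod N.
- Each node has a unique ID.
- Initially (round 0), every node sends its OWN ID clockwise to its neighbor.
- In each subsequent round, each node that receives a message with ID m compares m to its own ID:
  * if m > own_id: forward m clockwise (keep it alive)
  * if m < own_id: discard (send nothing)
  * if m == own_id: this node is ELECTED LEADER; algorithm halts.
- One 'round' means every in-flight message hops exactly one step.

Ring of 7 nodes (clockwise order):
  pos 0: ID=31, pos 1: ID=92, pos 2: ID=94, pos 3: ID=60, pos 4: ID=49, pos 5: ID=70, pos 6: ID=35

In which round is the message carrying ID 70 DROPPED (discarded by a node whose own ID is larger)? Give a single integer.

Round 1: pos1(id92) recv 31: drop; pos2(id94) recv 92: drop; pos3(id60) recv 94: fwd; pos4(id49) recv 60: fwd; pos5(id70) recv 49: drop; pos6(id35) recv 70: fwd; pos0(id31) recv 35: fwd
Round 2: pos4(id49) recv 94: fwd; pos5(id70) recv 60: drop; pos0(id31) recv 70: fwd; pos1(id92) recv 35: drop
Round 3: pos5(id70) recv 94: fwd; pos1(id92) recv 70: drop
Round 4: pos6(id35) recv 94: fwd
Round 5: pos0(id31) recv 94: fwd
Round 6: pos1(id92) recv 94: fwd
Round 7: pos2(id94) recv 94: ELECTED
Message ID 70 originates at pos 5; dropped at pos 1 in round 3

Answer: 3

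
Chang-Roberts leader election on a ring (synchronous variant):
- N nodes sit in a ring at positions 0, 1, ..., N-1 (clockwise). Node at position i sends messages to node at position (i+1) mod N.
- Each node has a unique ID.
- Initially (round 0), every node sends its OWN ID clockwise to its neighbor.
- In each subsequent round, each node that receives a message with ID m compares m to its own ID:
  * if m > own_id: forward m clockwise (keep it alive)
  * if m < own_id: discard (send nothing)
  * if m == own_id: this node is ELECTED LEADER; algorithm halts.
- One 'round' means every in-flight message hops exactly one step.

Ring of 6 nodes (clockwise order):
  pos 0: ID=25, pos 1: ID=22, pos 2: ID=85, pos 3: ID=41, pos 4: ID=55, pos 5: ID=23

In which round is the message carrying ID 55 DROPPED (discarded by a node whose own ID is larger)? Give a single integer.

Answer: 4

Derivation:
Round 1: pos1(id22) recv 25: fwd; pos2(id85) recv 22: drop; pos3(id41) recv 85: fwd; pos4(id55) recv 41: drop; pos5(id23) recv 55: fwd; pos0(id25) recv 23: drop
Round 2: pos2(id85) recv 25: drop; pos4(id55) recv 85: fwd; pos0(id25) recv 55: fwd
Round 3: pos5(id23) recv 85: fwd; pos1(id22) recv 55: fwd
Round 4: pos0(id25) recv 85: fwd; pos2(id85) recv 55: drop
Round 5: pos1(id22) recv 85: fwd
Round 6: pos2(id85) recv 85: ELECTED
Message ID 55 originates at pos 4; dropped at pos 2 in round 4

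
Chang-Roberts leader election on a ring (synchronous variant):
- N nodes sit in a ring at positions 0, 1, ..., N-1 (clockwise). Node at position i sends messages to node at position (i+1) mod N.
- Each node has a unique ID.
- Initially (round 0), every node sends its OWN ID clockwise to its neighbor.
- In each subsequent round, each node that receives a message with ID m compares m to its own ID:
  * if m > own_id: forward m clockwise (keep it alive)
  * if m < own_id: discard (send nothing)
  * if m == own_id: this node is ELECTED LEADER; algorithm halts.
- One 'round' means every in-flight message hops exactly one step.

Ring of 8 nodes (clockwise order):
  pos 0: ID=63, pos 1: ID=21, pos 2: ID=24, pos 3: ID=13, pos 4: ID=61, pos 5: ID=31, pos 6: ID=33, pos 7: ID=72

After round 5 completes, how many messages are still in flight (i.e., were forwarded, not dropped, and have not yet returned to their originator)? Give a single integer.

Answer: 2

Derivation:
Round 1: pos1(id21) recv 63: fwd; pos2(id24) recv 21: drop; pos3(id13) recv 24: fwd; pos4(id61) recv 13: drop; pos5(id31) recv 61: fwd; pos6(id33) recv 31: drop; pos7(id72) recv 33: drop; pos0(id63) recv 72: fwd
Round 2: pos2(id24) recv 63: fwd; pos4(id61) recv 24: drop; pos6(id33) recv 61: fwd; pos1(id21) recv 72: fwd
Round 3: pos3(id13) recv 63: fwd; pos7(id72) recv 61: drop; pos2(id24) recv 72: fwd
Round 4: pos4(id61) recv 63: fwd; pos3(id13) recv 72: fwd
Round 5: pos5(id31) recv 63: fwd; pos4(id61) recv 72: fwd
After round 5: 2 messages still in flight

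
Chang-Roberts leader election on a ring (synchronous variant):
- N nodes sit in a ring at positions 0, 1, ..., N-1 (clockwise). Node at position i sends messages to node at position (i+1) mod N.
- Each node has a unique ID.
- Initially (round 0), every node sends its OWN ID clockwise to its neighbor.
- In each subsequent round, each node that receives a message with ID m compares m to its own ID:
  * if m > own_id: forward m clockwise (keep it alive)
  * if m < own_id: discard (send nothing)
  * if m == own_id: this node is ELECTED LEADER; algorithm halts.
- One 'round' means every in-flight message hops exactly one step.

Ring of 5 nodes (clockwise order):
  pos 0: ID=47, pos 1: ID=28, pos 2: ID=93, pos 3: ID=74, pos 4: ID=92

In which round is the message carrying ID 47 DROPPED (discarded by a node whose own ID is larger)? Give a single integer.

Round 1: pos1(id28) recv 47: fwd; pos2(id93) recv 28: drop; pos3(id74) recv 93: fwd; pos4(id92) recv 74: drop; pos0(id47) recv 92: fwd
Round 2: pos2(id93) recv 47: drop; pos4(id92) recv 93: fwd; pos1(id28) recv 92: fwd
Round 3: pos0(id47) recv 93: fwd; pos2(id93) recv 92: drop
Round 4: pos1(id28) recv 93: fwd
Round 5: pos2(id93) recv 93: ELECTED
Message ID 47 originates at pos 0; dropped at pos 2 in round 2

Answer: 2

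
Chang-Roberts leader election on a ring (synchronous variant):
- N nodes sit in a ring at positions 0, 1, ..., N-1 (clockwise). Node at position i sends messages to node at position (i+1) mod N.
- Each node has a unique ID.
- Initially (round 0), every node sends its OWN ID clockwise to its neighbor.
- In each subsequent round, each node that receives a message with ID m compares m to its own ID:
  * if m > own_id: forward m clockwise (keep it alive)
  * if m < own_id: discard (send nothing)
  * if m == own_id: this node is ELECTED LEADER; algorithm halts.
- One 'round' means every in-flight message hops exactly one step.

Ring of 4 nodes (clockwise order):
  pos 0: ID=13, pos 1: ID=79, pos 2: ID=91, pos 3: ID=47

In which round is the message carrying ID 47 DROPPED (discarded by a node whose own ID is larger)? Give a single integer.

Round 1: pos1(id79) recv 13: drop; pos2(id91) recv 79: drop; pos3(id47) recv 91: fwd; pos0(id13) recv 47: fwd
Round 2: pos0(id13) recv 91: fwd; pos1(id79) recv 47: drop
Round 3: pos1(id79) recv 91: fwd
Round 4: pos2(id91) recv 91: ELECTED
Message ID 47 originates at pos 3; dropped at pos 1 in round 2

Answer: 2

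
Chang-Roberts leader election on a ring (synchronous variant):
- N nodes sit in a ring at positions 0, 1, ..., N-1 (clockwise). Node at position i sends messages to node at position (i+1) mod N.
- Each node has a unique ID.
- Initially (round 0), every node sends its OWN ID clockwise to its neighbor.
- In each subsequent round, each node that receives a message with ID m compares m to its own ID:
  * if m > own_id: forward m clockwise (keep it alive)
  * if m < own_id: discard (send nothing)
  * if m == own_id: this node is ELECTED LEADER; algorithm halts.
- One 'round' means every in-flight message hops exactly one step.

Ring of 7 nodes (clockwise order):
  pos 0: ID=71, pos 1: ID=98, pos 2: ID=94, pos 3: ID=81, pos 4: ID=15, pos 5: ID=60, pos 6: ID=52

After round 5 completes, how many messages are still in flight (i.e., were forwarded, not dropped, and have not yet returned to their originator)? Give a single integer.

Answer: 2

Derivation:
Round 1: pos1(id98) recv 71: drop; pos2(id94) recv 98: fwd; pos3(id81) recv 94: fwd; pos4(id15) recv 81: fwd; pos5(id60) recv 15: drop; pos6(id52) recv 60: fwd; pos0(id71) recv 52: drop
Round 2: pos3(id81) recv 98: fwd; pos4(id15) recv 94: fwd; pos5(id60) recv 81: fwd; pos0(id71) recv 60: drop
Round 3: pos4(id15) recv 98: fwd; pos5(id60) recv 94: fwd; pos6(id52) recv 81: fwd
Round 4: pos5(id60) recv 98: fwd; pos6(id52) recv 94: fwd; pos0(id71) recv 81: fwd
Round 5: pos6(id52) recv 98: fwd; pos0(id71) recv 94: fwd; pos1(id98) recv 81: drop
After round 5: 2 messages still in flight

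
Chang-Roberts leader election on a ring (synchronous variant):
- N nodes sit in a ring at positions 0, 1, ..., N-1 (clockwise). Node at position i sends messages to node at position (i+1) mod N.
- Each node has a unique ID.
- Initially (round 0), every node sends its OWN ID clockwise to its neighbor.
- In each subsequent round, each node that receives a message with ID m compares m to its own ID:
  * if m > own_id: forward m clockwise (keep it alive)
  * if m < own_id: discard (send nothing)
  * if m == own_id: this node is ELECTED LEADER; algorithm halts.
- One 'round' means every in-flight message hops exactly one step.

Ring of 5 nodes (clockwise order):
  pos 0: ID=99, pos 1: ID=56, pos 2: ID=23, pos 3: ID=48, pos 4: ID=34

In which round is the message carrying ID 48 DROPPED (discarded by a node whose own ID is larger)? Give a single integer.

Round 1: pos1(id56) recv 99: fwd; pos2(id23) recv 56: fwd; pos3(id48) recv 23: drop; pos4(id34) recv 48: fwd; pos0(id99) recv 34: drop
Round 2: pos2(id23) recv 99: fwd; pos3(id48) recv 56: fwd; pos0(id99) recv 48: drop
Round 3: pos3(id48) recv 99: fwd; pos4(id34) recv 56: fwd
Round 4: pos4(id34) recv 99: fwd; pos0(id99) recv 56: drop
Round 5: pos0(id99) recv 99: ELECTED
Message ID 48 originates at pos 3; dropped at pos 0 in round 2

Answer: 2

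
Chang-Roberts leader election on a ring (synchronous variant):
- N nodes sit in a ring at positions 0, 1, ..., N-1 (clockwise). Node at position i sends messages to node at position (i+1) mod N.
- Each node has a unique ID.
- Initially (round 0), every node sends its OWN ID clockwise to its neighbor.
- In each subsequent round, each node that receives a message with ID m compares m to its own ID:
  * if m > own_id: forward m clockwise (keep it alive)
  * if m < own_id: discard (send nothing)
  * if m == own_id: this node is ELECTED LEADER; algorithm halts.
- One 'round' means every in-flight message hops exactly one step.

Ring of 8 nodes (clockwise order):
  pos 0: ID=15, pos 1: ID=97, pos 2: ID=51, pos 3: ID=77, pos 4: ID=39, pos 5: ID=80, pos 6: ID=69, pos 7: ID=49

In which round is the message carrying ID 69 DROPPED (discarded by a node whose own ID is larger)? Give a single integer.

Answer: 3

Derivation:
Round 1: pos1(id97) recv 15: drop; pos2(id51) recv 97: fwd; pos3(id77) recv 51: drop; pos4(id39) recv 77: fwd; pos5(id80) recv 39: drop; pos6(id69) recv 80: fwd; pos7(id49) recv 69: fwd; pos0(id15) recv 49: fwd
Round 2: pos3(id77) recv 97: fwd; pos5(id80) recv 77: drop; pos7(id49) recv 80: fwd; pos0(id15) recv 69: fwd; pos1(id97) recv 49: drop
Round 3: pos4(id39) recv 97: fwd; pos0(id15) recv 80: fwd; pos1(id97) recv 69: drop
Round 4: pos5(id80) recv 97: fwd; pos1(id97) recv 80: drop
Round 5: pos6(id69) recv 97: fwd
Round 6: pos7(id49) recv 97: fwd
Round 7: pos0(id15) recv 97: fwd
Round 8: pos1(id97) recv 97: ELECTED
Message ID 69 originates at pos 6; dropped at pos 1 in round 3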